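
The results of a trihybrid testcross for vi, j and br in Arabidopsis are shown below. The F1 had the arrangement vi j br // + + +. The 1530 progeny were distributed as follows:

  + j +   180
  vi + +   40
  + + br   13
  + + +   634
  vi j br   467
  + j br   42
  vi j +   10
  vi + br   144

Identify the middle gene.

br

The two rarest classes, vi j + and + + br, are the double crossovers. Comparing them with the parentals, only the br allele has switched, so br is the middle locus and the order is vi – br – j.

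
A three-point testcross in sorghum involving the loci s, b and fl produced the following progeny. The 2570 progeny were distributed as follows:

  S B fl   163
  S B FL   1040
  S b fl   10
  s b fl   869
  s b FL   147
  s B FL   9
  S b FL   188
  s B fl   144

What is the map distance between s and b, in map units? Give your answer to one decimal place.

The two most frequent reciprocal classes, S B FL and s b fl, are the parental types, so the F1 was S B FL / s b fl.
The two rarest classes, s B FL and S b fl, are the double crossovers. Comparing them with the parentals, only the s allele has switched, so s is the middle locus and the order is fl – s – b.
Crossovers in the s–b interval produce the single-crossover classes S b FL and s B fl (188 + 144 = 332) plus the double crossovers (19).
RF(s–b) = (332 + 19) / 2570 = 351/2570 = 0.1366 → 13.7 map units.

13.7 map units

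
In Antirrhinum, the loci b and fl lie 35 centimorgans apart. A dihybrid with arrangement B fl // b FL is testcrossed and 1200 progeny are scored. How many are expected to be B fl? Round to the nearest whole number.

390

A map distance of 35 centimorgans corresponds to a recombination frequency of 0.350.
The F1 is B fl / b FL, so B fl is a parental gamete class with expected frequency (1 − r)/2 = 0.650/2 = 0.3250.
Expected number = 0.3250 × 1200 = 390.00 ≈ 390.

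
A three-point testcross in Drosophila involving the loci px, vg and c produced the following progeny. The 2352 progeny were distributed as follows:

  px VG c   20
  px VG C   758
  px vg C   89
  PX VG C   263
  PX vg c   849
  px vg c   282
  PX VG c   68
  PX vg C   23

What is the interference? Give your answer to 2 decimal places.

The two most frequent reciprocal classes, PX vg c and px VG C, are the parental types, so the F1 was PX vg c / px VG C.
The two rarest classes, PX vg C and px VG c, are the double crossovers. Comparing them with the parentals, only the c allele has switched, so c is the middle locus and the order is vg – c – px.
vg–c: (157 + 43)/2352 = 0.0850; c–px: (545 + 43)/2352 = 0.2500.
Expected DCO frequency = 0.0850 × 0.2500 ≈ 0.02125; observed = 43/2352 ≈ 0.01828.
Coefficient of coincidence = 0.01828/0.02125 ≈ 0.86; interference = 1 − 0.86 = 0.14.

0.14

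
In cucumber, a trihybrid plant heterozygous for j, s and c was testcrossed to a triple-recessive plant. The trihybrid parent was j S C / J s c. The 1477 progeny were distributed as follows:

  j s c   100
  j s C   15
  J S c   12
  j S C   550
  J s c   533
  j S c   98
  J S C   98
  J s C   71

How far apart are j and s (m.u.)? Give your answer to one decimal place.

15.2 m.u.

The two rarest classes, j s C and J S c, are the double crossovers. Comparing them with the parentals, only the s allele has switched, so s is the middle locus and the order is j – s – c.
Crossovers in the j–s interval produce the single-crossover classes J S C and j s c (98 + 100 = 198) plus the double crossovers (27).
RF(j–s) = (198 + 27) / 1477 = 225/1477 = 0.1523 → 15.2 m.u.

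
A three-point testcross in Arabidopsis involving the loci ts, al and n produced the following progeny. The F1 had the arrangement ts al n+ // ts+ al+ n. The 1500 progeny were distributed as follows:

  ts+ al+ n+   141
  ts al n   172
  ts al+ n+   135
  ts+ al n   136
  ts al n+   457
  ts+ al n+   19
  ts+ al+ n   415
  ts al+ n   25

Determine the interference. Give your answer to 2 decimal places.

0.41

The two rarest classes, ts+ al n+ and ts al+ n, are the double crossovers. Comparing them with the parentals, only the ts allele has switched, so ts is the middle locus and the order is al – ts – n.
al–ts: (271 + 44)/1500 = 0.2100; ts–n: (313 + 44)/1500 = 0.2380.
Expected DCO frequency = 0.2100 × 0.2380 ≈ 0.04998; observed = 44/1500 ≈ 0.02933.
Coefficient of coincidence = 0.02933/0.04998 ≈ 0.59; interference = 1 − 0.59 = 0.41.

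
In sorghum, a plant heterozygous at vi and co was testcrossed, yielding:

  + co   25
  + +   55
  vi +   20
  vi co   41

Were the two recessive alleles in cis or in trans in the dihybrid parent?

The two most frequent classes are + + (55) and vi co (41); these are the parental (non-recombinant) types.
So the F1 carried + + on one chromosome and vi co on the other — the recessive alleles are on the same chromosome (cis / coupling).

cis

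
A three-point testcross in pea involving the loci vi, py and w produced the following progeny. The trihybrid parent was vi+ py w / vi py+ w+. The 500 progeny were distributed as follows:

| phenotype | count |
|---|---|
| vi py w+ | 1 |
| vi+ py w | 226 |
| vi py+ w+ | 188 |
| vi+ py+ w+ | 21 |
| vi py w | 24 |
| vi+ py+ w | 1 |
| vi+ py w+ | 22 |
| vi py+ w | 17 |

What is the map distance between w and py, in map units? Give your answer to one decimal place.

8.2 map units

The two rarest classes, vi+ py+ w and vi py w+, are the double crossovers. Comparing them with the parentals, only the py allele has switched, so py is the middle locus and the order is vi – py – w.
Crossovers in the py–w interval produce the single-crossover classes vi+ py w+ and vi py+ w (22 + 17 = 39) plus the double crossovers (2).
RF(py–w) = (39 + 2) / 500 = 41/500 = 0.0820 → 8.2 map units.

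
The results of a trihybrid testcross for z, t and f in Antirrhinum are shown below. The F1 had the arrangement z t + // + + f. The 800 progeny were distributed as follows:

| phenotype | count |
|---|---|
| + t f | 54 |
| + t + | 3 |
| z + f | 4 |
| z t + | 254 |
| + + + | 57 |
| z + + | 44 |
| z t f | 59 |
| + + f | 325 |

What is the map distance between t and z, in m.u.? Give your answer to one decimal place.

13.1 m.u.

The two rarest classes, + t + and z + f, are the double crossovers. Comparing them with the parentals, only the z allele has switched, so z is the middle locus and the order is f – z – t.
Crossovers in the z–t interval produce the single-crossover classes z + + and + t f (44 + 54 = 98) plus the double crossovers (7).
RF(z–t) = (98 + 7) / 800 = 105/800 = 0.1313 → 13.1 m.u.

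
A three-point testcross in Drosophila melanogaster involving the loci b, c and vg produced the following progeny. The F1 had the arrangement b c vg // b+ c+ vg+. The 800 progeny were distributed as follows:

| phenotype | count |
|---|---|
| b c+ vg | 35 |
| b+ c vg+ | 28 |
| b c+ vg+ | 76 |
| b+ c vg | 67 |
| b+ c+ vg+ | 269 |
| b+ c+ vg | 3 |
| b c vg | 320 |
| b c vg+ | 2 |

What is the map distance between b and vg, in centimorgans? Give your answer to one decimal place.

18.5 centimorgans

The two rarest classes, b c vg+ and b+ c+ vg, are the double crossovers. Comparing them with the parentals, only the vg allele has switched, so vg is the middle locus and the order is c – vg – b.
Crossovers in the vg–b interval produce the single-crossover classes b+ c vg and b c+ vg+ (67 + 76 = 143) plus the double crossovers (5).
RF(vg–b) = (143 + 5) / 800 = 148/800 = 0.1850 → 18.5 centimorgans.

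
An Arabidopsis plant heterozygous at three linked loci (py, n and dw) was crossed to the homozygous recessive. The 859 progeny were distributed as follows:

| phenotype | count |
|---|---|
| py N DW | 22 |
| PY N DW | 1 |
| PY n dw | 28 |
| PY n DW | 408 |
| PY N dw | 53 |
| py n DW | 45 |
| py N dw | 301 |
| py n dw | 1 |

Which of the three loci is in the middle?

The two most frequent reciprocal classes, PY n DW and py N dw, are the parental types, so the F1 was PY n DW / py N dw.
The two rarest classes, PY N DW and py n dw, are the double crossovers. Comparing them with the parentals, only the n allele has switched, so n is the middle locus and the order is dw – n – py.

n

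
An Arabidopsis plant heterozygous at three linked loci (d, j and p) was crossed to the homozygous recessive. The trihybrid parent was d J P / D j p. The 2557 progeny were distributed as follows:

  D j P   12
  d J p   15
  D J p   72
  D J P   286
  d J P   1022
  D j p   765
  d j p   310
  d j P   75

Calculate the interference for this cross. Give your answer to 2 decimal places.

0.36

The two rarest classes, d J p and D j P, are the double crossovers. Comparing them with the parentals, only the p allele has switched, so p is the middle locus and the order is d – p – j.
d–p: (596 + 27)/2557 = 0.2436; p–j: (147 + 27)/2557 = 0.0680.
Expected DCO frequency = 0.2436 × 0.0680 ≈ 0.01656; observed = 27/2557 ≈ 0.01056.
Coefficient of coincidence = 0.01056/0.01656 ≈ 0.64; interference = 1 − 0.64 = 0.36.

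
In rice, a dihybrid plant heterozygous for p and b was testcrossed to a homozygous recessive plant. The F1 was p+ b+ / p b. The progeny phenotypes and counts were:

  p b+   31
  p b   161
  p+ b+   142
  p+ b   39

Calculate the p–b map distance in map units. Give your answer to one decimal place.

The recombinant classes are p+ b and p b+: 39 + 31 = 70.
Recombination frequency = 70/373 = 0.1877 ≈ 18.8%, i.e. 18.8 map units.

18.8 map units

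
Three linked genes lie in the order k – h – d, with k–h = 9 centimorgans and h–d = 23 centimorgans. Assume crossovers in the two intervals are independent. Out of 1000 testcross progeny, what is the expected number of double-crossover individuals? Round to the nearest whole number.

Map distances give recombination frequencies of 0.090 and 0.230 for the two intervals.
With no interference, expected double-crossover frequency = 0.090 × 0.230 = 0.02070.
Expected number = 0.02070 × 1000 = 20.70 ≈ 21.

21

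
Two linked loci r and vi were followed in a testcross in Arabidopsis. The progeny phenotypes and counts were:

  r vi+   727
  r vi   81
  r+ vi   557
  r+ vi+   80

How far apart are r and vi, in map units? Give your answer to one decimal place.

The two most frequent classes, r+ vi (557) and r vi+ (727), are the parental types, so the F1 was r+ vi / r vi+.
The recombinant classes are r+ vi+ and r vi: 80 + 81 = 161.
Recombination frequency = 161/1445 = 0.1114 ≈ 11.1%, i.e. 11.1 map units.

11.1 map units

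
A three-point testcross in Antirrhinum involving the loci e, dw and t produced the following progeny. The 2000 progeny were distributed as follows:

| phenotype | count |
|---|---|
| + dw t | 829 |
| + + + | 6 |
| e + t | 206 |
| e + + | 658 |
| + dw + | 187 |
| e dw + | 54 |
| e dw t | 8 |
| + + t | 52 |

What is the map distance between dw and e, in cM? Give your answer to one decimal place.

6.0 cM

The two most frequent reciprocal classes, e + + and + dw t, are the parental types, so the F1 was e + + / + dw t.
The two rarest classes, + + + and e dw t, are the double crossovers. Comparing them with the parentals, only the e allele has switched, so e is the middle locus and the order is dw – e – t.
Crossovers in the dw–e interval produce the single-crossover classes e dw + and + + t (54 + 52 = 106) plus the double crossovers (14).
RF(dw–e) = (106 + 14) / 2000 = 120/2000 = 0.0600 → 6.0 cM.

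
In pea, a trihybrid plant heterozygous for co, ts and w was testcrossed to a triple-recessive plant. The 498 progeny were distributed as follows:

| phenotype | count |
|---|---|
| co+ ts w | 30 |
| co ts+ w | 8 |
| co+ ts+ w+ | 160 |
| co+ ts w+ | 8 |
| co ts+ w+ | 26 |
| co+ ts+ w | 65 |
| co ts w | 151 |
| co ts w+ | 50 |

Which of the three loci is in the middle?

ts

The two most frequent reciprocal classes, co+ ts+ w+ and co ts w, are the parental types, so the F1 was co+ ts+ w+ / co ts w.
The two rarest classes, co+ ts w+ and co ts+ w, are the double crossovers. Comparing them with the parentals, only the ts allele has switched, so ts is the middle locus and the order is w – ts – co.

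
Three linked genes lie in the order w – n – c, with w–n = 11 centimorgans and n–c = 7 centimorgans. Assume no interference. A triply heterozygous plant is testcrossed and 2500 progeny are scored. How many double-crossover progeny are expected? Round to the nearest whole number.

19

Map distances give recombination frequencies of 0.110 and 0.070 for the two intervals.
With no interference, expected double-crossover frequency = 0.110 × 0.070 = 0.00770.
Expected number = 0.00770 × 2500 = 19.25 ≈ 19.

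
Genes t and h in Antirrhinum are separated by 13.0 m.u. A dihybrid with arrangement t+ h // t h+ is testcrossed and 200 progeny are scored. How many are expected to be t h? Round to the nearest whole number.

13

A map distance of 13.0 m.u. corresponds to a recombination frequency of 0.130.
The F1 is t+ h / t h+, so t h is a recombinant gamete class with expected frequency r/2 = 0.130/2 = 0.0650.
Expected number = 0.0650 × 200 = 13.00 ≈ 13.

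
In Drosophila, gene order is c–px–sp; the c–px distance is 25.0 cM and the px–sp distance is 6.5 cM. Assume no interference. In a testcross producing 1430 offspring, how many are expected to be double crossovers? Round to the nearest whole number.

23

Map distances give recombination frequencies of 0.250 and 0.065 for the two intervals.
With no interference, expected double-crossover frequency = 0.250 × 0.065 = 0.01625.
Expected number = 0.01625 × 1430 = 23.24 ≈ 23.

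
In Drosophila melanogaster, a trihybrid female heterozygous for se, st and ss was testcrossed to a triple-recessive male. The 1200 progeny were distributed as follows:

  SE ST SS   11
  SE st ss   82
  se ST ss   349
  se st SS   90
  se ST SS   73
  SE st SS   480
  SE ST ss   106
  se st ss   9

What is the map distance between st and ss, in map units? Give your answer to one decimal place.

14.6 map units

The two most frequent reciprocal classes, SE st SS and se ST ss, are the parental types, so the F1 was SE st SS / se ST ss.
The two rarest classes, SE ST SS and se st ss, are the double crossovers. Comparing them with the parentals, only the st allele has switched, so st is the middle locus and the order is se – st – ss.
Crossovers in the st–ss interval produce the single-crossover classes SE st ss and se ST SS (82 + 73 = 155) plus the double crossovers (20).
RF(st–ss) = (155 + 20) / 1200 = 175/1200 = 0.1458 → 14.6 map units.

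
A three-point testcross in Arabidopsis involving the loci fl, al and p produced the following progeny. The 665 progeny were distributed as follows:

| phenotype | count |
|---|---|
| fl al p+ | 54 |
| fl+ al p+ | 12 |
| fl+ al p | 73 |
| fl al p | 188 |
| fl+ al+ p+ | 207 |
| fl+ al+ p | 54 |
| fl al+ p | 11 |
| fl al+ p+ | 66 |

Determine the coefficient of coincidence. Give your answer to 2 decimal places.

0.72

The two most frequent reciprocal classes, fl+ al+ p+ and fl al p, are the parental types, so the F1 was fl+ al+ p+ / fl al p.
The two rarest classes, fl+ al p+ and fl al+ p, are the double crossovers. Comparing them with the parentals, only the al allele has switched, so al is the middle locus and the order is fl – al – p.
fl–al: (139 + 23)/665 = 0.2436; al–p: (108 + 23)/665 = 0.1970.
Expected DCO frequency = 0.2436 × 0.1970 ≈ 0.04799; observed = 23/665 ≈ 0.03459.
Coefficient of coincidence = 0.03459/0.04799 ≈ 0.72.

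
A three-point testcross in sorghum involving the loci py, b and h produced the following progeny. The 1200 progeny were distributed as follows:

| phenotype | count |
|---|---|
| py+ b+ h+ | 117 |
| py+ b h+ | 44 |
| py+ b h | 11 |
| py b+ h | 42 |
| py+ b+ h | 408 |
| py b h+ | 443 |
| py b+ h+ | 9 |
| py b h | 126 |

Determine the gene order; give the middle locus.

The two most frequent reciprocal classes, py+ b+ h and py b h+, are the parental types, so the F1 was py+ b+ h / py b h+.
The two rarest classes, py+ b h and py b+ h+, are the double crossovers. Comparing them with the parentals, only the b allele has switched, so b is the middle locus and the order is py – b – h.

b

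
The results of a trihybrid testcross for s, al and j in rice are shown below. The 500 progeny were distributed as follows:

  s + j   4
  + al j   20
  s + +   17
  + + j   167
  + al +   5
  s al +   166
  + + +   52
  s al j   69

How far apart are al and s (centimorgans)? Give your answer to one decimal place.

The two most frequent reciprocal classes, s al + and + + j, are the parental types, so the F1 was s al + / + + j.
The two rarest classes, + al + and s + j, are the double crossovers. Comparing them with the parentals, only the s allele has switched, so s is the middle locus and the order is al – s – j.
Crossovers in the al–s interval produce the single-crossover classes s + + and + al j (17 + 20 = 37) plus the double crossovers (9).
RF(al–s) = (37 + 9) / 500 = 46/500 = 0.0920 → 9.2 centimorgans.

9.2 centimorgans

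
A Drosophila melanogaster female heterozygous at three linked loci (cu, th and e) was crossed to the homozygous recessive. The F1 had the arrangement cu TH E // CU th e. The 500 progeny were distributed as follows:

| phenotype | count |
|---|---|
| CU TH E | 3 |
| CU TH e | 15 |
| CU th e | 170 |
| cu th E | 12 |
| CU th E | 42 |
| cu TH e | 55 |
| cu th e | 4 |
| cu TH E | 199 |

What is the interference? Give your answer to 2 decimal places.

The two rarest classes, CU TH E and cu th e, are the double crossovers. Comparing them with the parentals, only the cu allele has switched, so cu is the middle locus and the order is e – cu – th.
e–cu: (97 + 7)/500 = 0.2080; cu–th: (27 + 7)/500 = 0.0680.
Expected DCO frequency = 0.2080 × 0.0680 ≈ 0.01414; observed = 7/500 ≈ 0.01400.
Coefficient of coincidence = 0.01400/0.01414 ≈ 0.99; interference = 1 − 0.99 = 0.01.

0.01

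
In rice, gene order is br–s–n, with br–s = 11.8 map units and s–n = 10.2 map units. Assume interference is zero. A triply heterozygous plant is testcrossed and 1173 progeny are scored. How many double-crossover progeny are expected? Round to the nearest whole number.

14

Map distances give recombination frequencies of 0.118 and 0.102 for the two intervals.
With no interference, expected double-crossover frequency = 0.118 × 0.102 = 0.01204.
Expected number = 0.01204 × 1173 = 14.12 ≈ 14.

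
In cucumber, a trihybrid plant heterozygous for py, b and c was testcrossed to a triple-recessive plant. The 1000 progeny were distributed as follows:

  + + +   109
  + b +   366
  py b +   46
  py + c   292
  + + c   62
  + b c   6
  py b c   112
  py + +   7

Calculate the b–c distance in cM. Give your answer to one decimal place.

The two most frequent reciprocal classes, py + c and + b +, are the parental types, so the F1 was py + c / + b +.
The two rarest classes, py + + and + b c, are the double crossovers. Comparing them with the parentals, only the c allele has switched, so c is the middle locus and the order is b – c – py.
Crossovers in the b–c interval produce the single-crossover classes py b c and + + + (112 + 109 = 221) plus the double crossovers (13).
RF(b–c) = (221 + 13) / 1000 = 234/1000 = 0.2340 → 23.4 cM.

23.4 cM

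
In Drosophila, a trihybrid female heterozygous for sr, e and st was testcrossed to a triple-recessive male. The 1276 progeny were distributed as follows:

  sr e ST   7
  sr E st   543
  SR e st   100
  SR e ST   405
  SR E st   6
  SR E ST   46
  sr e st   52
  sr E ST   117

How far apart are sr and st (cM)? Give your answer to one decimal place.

18.0 cM

The two most frequent reciprocal classes, sr E st and SR e ST, are the parental types, so the F1 was sr E st / SR e ST.
The two rarest classes, SR E st and sr e ST, are the double crossovers. Comparing them with the parentals, only the sr allele has switched, so sr is the middle locus and the order is e – sr – st.
Crossovers in the sr–st interval produce the single-crossover classes sr E ST and SR e st (117 + 100 = 217) plus the double crossovers (13).
RF(sr–st) = (217 + 13) / 1276 = 230/1276 = 0.1803 → 18.0 cM.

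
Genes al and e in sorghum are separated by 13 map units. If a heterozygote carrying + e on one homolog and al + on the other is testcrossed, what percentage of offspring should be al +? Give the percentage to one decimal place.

43.5%

A map distance of 13 map units corresponds to a recombination frequency of 0.130.
The F1 is + e / al +, so al + is a parental gamete class with expected frequency (1 − r)/2 = 0.870/2 = 0.4350.
That is 0.4350 = 43.5% of the progeny.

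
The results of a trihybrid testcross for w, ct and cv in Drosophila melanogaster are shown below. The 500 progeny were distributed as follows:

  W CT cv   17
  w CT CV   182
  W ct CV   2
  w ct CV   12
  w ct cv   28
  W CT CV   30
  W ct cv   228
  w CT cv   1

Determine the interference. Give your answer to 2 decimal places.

0.23

The two most frequent reciprocal classes, W ct cv and w CT CV, are the parental types, so the F1 was W ct cv / w CT CV.
The two rarest classes, W ct CV and w CT cv, are the double crossovers. Comparing them with the parentals, only the cv allele has switched, so cv is the middle locus and the order is ct – cv – w.
ct–cv: (29 + 3)/500 = 0.0640; cv–w: (58 + 3)/500 = 0.1220.
Expected DCO frequency = 0.0640 × 0.1220 ≈ 0.00781; observed = 3/500 ≈ 0.00600.
Coefficient of coincidence = 0.00600/0.00781 ≈ 0.77; interference = 1 − 0.77 = 0.23.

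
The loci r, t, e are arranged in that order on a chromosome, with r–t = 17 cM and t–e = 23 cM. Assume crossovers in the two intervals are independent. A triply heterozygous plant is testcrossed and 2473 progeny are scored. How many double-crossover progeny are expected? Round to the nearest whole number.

97

Map distances give recombination frequencies of 0.170 and 0.230 for the two intervals.
With no interference, expected double-crossover frequency = 0.170 × 0.230 = 0.03910.
Expected number = 0.03910 × 2473 = 96.69 ≈ 97.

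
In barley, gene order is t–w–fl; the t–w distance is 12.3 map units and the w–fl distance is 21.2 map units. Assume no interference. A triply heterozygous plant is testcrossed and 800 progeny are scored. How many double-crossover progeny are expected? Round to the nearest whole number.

Map distances give recombination frequencies of 0.123 and 0.212 for the two intervals.
With no interference, expected double-crossover frequency = 0.123 × 0.212 = 0.02608.
Expected number = 0.02608 × 800 = 20.86 ≈ 21.

21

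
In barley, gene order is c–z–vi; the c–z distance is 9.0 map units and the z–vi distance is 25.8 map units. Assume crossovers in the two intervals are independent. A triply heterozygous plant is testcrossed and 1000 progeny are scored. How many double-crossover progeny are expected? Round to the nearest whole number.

Map distances give recombination frequencies of 0.090 and 0.258 for the two intervals.
With no interference, expected double-crossover frequency = 0.090 × 0.258 = 0.02322.
Expected number = 0.02322 × 1000 = 23.22 ≈ 23.

23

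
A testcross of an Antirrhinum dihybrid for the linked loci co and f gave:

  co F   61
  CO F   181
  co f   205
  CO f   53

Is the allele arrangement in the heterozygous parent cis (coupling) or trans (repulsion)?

The two most frequent classes are CO F (181) and co f (205); these are the parental (non-recombinant) types.
So the F1 carried CO F on one chromosome and co f on the other — the recessive alleles are on the same chromosome (cis / coupling).

cis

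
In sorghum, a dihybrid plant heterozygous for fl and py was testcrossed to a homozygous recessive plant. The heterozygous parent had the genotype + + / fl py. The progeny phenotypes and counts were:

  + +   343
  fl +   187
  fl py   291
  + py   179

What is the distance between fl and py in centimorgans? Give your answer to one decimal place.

The recombinant classes are + py and fl +: 179 + 187 = 366.
Recombination frequency = 366/1000 = 0.3660 ≈ 36.6%, i.e. 36.6 centimorgans.

36.6 centimorgans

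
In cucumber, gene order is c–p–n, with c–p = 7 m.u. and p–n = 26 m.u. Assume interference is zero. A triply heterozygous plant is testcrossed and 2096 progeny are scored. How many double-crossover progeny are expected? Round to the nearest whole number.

Map distances give recombination frequencies of 0.070 and 0.260 for the two intervals.
With no interference, expected double-crossover frequency = 0.070 × 0.260 = 0.01820.
Expected number = 0.01820 × 2096 = 38.15 ≈ 38.

38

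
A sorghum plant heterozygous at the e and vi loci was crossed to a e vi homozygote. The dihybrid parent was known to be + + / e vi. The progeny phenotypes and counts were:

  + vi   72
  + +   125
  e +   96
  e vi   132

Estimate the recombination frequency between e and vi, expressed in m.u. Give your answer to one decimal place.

The recombinant classes are + vi and e +: 72 + 96 = 168.
Recombination frequency = 168/425 = 0.3953 ≈ 39.5%, i.e. 39.5 m.u.

39.5 m.u.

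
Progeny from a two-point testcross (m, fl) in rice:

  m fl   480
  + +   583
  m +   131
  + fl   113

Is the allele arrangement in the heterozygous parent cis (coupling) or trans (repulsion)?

cis

The two most frequent classes are + + (583) and m fl (480); these are the parental (non-recombinant) types.
So the F1 carried + + on one chromosome and m fl on the other — the recessive alleles are on the same chromosome (cis / coupling).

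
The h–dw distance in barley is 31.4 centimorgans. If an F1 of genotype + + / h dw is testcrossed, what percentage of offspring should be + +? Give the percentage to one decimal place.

A map distance of 31.4 centimorgans corresponds to a recombination frequency of 0.314.
The F1 is + + / h dw, so + + is a parental gamete class with expected frequency (1 − r)/2 = 0.686/2 = 0.3430.
That is 0.3430 = 34.3% of the progeny.

34.3%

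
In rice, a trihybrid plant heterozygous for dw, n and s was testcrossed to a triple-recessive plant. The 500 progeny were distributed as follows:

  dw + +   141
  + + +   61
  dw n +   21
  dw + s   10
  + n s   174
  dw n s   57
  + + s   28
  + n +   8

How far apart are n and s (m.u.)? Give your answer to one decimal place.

13.4 m.u.

The two most frequent reciprocal classes, dw + + and + n s, are the parental types, so the F1 was dw + + / + n s.
The two rarest classes, dw + s and + n +, are the double crossovers. Comparing them with the parentals, only the s allele has switched, so s is the middle locus and the order is n – s – dw.
Crossovers in the n–s interval produce the single-crossover classes dw n + and + + s (21 + 28 = 49) plus the double crossovers (18).
RF(n–s) = (49 + 18) / 500 = 67/500 = 0.1340 → 13.4 m.u.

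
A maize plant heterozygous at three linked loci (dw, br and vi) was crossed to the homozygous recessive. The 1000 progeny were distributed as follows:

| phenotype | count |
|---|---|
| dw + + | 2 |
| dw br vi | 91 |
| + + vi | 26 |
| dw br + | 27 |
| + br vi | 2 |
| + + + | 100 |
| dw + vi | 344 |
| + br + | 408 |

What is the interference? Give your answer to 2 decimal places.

0.64

The two most frequent reciprocal classes, dw + vi and + br +, are the parental types, so the F1 was dw + vi / + br +.
The two rarest classes, dw + + and + br vi, are the double crossovers. Comparing them with the parentals, only the vi allele has switched, so vi is the middle locus and the order is br – vi – dw.
br–vi: (191 + 4)/1000 = 0.1950; vi–dw: (53 + 4)/1000 = 0.0570.
Expected DCO frequency = 0.1950 × 0.0570 ≈ 0.01112; observed = 4/1000 ≈ 0.00400.
Coefficient of coincidence = 0.00400/0.01112 ≈ 0.36; interference = 1 − 0.36 = 0.64.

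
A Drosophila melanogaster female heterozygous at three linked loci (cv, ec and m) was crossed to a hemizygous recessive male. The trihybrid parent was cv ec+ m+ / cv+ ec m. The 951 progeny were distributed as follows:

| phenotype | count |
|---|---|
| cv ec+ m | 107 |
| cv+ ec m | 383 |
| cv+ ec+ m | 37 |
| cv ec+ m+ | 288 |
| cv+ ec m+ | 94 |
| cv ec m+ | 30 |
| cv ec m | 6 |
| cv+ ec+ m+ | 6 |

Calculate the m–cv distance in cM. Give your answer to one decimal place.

The two rarest classes, cv+ ec+ m+ and cv ec m, are the double crossovers. Comparing them with the parentals, only the cv allele has switched, so cv is the middle locus and the order is m – cv – ec.
Crossovers in the m–cv interval produce the single-crossover classes cv ec+ m and cv+ ec m+ (107 + 94 = 201) plus the double crossovers (12).
RF(m–cv) = (201 + 12) / 951 = 213/951 = 0.2240 → 22.4 cM.

22.4 cM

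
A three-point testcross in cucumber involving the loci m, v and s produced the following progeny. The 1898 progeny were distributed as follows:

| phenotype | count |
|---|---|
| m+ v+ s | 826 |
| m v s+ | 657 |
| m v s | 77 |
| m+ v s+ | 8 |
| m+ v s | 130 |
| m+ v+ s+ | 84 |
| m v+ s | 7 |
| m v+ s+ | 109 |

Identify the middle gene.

The two most frequent reciprocal classes, m v s+ and m+ v+ s, are the parental types, so the F1 was m v s+ / m+ v+ s.
The two rarest classes, m+ v s+ and m v+ s, are the double crossovers. Comparing them with the parentals, only the m allele has switched, so m is the middle locus and the order is v – m – s.

m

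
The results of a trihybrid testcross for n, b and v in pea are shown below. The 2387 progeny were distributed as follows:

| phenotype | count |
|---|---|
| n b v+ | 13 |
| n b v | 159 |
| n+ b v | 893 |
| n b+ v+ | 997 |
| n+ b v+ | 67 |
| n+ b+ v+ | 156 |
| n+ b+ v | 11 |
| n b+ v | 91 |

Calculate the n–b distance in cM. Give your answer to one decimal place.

14.2 cM

The two most frequent reciprocal classes, n b+ v+ and n+ b v, are the parental types, so the F1 was n b+ v+ / n+ b v.
The two rarest classes, n b v+ and n+ b+ v, are the double crossovers. Comparing them with the parentals, only the b allele has switched, so b is the middle locus and the order is v – b – n.
Crossovers in the b–n interval produce the single-crossover classes n+ b+ v+ and n b v (156 + 159 = 315) plus the double crossovers (24).
RF(b–n) = (315 + 24) / 2387 = 339/2387 = 0.1420 → 14.2 cM.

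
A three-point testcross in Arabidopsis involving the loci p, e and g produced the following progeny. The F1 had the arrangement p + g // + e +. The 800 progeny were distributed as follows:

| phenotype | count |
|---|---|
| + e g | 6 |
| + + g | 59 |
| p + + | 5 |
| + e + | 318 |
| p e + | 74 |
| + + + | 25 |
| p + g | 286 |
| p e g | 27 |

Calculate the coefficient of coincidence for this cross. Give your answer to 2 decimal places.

The two rarest classes, p + + and + e g, are the double crossovers. Comparing them with the parentals, only the g allele has switched, so g is the middle locus and the order is p – g – e.
p–g: (133 + 11)/800 = 0.1800; g–e: (52 + 11)/800 = 0.0788.
Expected DCO frequency = 0.1800 × 0.0788 ≈ 0.01418; observed = 11/800 ≈ 0.01375.
Coefficient of coincidence = 0.01375/0.01418 ≈ 0.97.

0.97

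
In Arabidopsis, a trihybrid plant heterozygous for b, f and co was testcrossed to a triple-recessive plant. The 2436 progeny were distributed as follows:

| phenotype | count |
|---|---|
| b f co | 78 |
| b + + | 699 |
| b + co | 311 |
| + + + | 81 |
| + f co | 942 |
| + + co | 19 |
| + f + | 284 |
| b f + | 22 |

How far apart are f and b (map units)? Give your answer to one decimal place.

8.2 map units

The two most frequent reciprocal classes, b + + and + f co, are the parental types, so the F1 was b + + / + f co.
The two rarest classes, b f + and + + co, are the double crossovers. Comparing them with the parentals, only the f allele has switched, so f is the middle locus and the order is co – f – b.
Crossovers in the f–b interval produce the single-crossover classes + + + and b f co (81 + 78 = 159) plus the double crossovers (41).
RF(f–b) = (159 + 41) / 2436 = 200/2436 = 0.0821 → 8.2 map units.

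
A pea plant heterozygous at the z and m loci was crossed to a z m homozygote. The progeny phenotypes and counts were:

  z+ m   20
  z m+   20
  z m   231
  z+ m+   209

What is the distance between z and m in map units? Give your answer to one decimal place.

The two most frequent classes, z+ m+ (209) and z m (231), are the parental types, so the F1 was z+ m+ / z m.
The recombinant classes are z+ m and z m+: 20 + 20 = 40.
Recombination frequency = 40/480 = 0.0833 ≈ 8.3%, i.e. 8.3 map units.

8.3 map units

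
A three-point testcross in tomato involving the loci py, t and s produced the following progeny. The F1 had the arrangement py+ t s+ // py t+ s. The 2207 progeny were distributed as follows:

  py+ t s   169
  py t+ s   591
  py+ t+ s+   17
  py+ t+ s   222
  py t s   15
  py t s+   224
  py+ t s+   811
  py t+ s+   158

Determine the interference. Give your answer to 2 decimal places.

The two rarest classes, py+ t+ s+ and py t s, are the double crossovers. Comparing them with the parentals, only the t allele has switched, so t is the middle locus and the order is py – t – s.
py–t: (446 + 32)/2207 = 0.2166; t–s: (327 + 32)/2207 = 0.1627.
Expected DCO frequency = 0.2166 × 0.1627 ≈ 0.03524; observed = 32/2207 ≈ 0.01450.
Coefficient of coincidence = 0.01450/0.03524 ≈ 0.41; interference = 1 − 0.41 = 0.59.

0.59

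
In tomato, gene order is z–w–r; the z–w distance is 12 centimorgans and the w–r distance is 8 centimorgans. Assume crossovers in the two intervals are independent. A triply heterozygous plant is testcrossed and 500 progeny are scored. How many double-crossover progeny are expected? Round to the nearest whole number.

5

Map distances give recombination frequencies of 0.120 and 0.080 for the two intervals.
With no interference, expected double-crossover frequency = 0.120 × 0.080 = 0.00960.
Expected number = 0.00960 × 500 = 4.80 ≈ 5.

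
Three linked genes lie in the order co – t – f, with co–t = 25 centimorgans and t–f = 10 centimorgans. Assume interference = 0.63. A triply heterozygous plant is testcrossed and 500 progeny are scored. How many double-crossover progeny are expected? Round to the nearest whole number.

Map distances give recombination frequencies of 0.250 and 0.100 for the two intervals.
With interference 0.63 (so coincidence = 0.37), expected double-crossover frequency = 0.250 × 0.100 × 0.37 = 0.00925.
Expected number = 0.00925 × 500 = 4.62 ≈ 5.

5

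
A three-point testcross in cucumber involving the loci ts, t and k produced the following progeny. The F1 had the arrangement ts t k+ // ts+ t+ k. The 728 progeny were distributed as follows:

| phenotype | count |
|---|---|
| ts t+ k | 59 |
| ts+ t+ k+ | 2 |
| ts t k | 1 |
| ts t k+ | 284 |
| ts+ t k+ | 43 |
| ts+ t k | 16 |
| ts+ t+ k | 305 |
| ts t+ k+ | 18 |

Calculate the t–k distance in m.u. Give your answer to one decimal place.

5.1 m.u.

The two rarest classes, ts t k and ts+ t+ k+, are the double crossovers. Comparing them with the parentals, only the k allele has switched, so k is the middle locus and the order is ts – k – t.
Crossovers in the k–t interval produce the single-crossover classes ts t+ k+ and ts+ t k (18 + 16 = 34) plus the double crossovers (3).
RF(k–t) = (34 + 3) / 728 = 37/728 = 0.0508 → 5.1 m.u.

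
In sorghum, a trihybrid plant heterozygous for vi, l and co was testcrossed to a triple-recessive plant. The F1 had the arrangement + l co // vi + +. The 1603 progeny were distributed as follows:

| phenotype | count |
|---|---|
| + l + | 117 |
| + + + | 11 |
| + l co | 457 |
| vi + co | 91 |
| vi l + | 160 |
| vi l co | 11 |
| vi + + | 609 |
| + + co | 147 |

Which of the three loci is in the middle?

The two rarest classes, vi l co and + + +, are the double crossovers. Comparing them with the parentals, only the vi allele has switched, so vi is the middle locus and the order is co – vi – l.

vi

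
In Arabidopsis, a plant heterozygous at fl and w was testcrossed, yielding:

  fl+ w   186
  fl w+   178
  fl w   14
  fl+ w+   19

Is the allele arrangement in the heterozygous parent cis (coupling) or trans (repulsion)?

The two most frequent classes are fl+ w (186) and fl w+ (178); these are the parental (non-recombinant) types.
So the F1 carried fl+ w on one chromosome and fl w+ on the other — the recessive alleles are on opposite chromosomes (trans / repulsion).

trans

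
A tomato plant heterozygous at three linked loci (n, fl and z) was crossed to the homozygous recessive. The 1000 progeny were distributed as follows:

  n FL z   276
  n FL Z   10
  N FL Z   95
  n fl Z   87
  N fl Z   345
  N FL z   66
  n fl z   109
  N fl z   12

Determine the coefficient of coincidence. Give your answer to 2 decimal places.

The two most frequent reciprocal classes, n FL z and N fl Z, are the parental types, so the F1 was n FL z / N fl Z.
The two rarest classes, n FL Z and N fl z, are the double crossovers. Comparing them with the parentals, only the z allele has switched, so z is the middle locus and the order is n – z – fl.
n–z: (153 + 22)/1000 = 0.1750; z–fl: (204 + 22)/1000 = 0.2260.
Expected DCO frequency = 0.1750 × 0.2260 ≈ 0.03955; observed = 22/1000 ≈ 0.02200.
Coefficient of coincidence = 0.02200/0.03955 ≈ 0.56.

0.56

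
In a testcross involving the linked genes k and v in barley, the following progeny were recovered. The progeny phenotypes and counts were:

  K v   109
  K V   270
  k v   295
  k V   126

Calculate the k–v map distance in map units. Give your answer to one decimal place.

29.4 map units

The two most frequent classes, K V (270) and k v (295), are the parental types, so the F1 was K V / k v.
The recombinant classes are K v and k V: 109 + 126 = 235.
Recombination frequency = 235/800 = 0.2938 ≈ 29.4%, i.e. 29.4 map units.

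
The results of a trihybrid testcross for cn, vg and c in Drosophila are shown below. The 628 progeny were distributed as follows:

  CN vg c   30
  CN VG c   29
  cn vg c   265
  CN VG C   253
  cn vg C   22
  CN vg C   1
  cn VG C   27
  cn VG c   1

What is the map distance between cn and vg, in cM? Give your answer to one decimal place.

The two most frequent reciprocal classes, CN VG C and cn vg c, are the parental types, so the F1 was CN VG C / cn vg c.
The two rarest classes, CN vg C and cn VG c, are the double crossovers. Comparing them with the parentals, only the vg allele has switched, so vg is the middle locus and the order is c – vg – cn.
Crossovers in the vg–cn interval produce the single-crossover classes cn VG C and CN vg c (27 + 30 = 57) plus the double crossovers (2).
RF(vg–cn) = (57 + 2) / 628 = 59/628 = 0.0939 → 9.4 cM.

9.4 cM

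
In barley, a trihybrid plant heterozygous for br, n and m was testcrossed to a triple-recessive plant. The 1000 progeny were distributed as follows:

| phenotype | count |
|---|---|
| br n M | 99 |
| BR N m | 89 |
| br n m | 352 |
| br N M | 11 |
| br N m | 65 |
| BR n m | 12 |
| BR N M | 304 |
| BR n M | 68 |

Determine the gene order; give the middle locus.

The two most frequent reciprocal classes, br n m and BR N M, are the parental types, so the F1 was br n m / BR N M.
The two rarest classes, BR n m and br N M, are the double crossovers. Comparing them with the parentals, only the br allele has switched, so br is the middle locus and the order is n – br – m.

br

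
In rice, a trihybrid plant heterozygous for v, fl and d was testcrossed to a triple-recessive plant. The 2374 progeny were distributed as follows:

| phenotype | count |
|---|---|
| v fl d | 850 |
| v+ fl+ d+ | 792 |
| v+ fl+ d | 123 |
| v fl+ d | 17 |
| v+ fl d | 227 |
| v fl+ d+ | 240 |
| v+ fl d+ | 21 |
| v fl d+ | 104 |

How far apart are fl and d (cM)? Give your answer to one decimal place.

The two most frequent reciprocal classes, v fl d and v+ fl+ d+, are the parental types, so the F1 was v fl d / v+ fl+ d+.
The two rarest classes, v fl+ d and v+ fl d+, are the double crossovers. Comparing them with the parentals, only the fl allele has switched, so fl is the middle locus and the order is d – fl – v.
Crossovers in the d–fl interval produce the single-crossover classes v fl d+ and v+ fl+ d (104 + 123 = 227) plus the double crossovers (38).
RF(d–fl) = (227 + 38) / 2374 = 265/2374 = 0.1116 → 11.2 cM.

11.2 cM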